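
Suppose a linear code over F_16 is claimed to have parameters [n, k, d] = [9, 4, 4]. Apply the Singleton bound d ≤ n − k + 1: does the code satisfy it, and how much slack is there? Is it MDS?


Singleton RHS = n − k + 1 = 6, slack = 2, bound satisfied, not MDS.

Singleton bound: d ≤ n − k + 1.
Here n = 9, k = 4, so n − k + 1 = 6.
Given d = 4, check d ≤ 6: YES.
Slack = (n − k + 1) − d = 2.
The code is NOT MDS (slack = 2 > 0).
Description: the claimed parameters are [9, 4, 4]_16; such a code would be non-MDS.


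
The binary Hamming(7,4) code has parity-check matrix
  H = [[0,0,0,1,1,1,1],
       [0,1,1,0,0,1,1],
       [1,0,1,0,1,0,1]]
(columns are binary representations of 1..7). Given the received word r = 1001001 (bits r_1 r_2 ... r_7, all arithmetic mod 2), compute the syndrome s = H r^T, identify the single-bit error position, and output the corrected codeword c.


s = (0, 1, 0)^T, error position = 2, corrected codeword c = 1101001

Compute s = H r^T mod 2 one row at a time:
  s_1 = 1 + 0 + 0 + 1 = 2 ≡ 0 (mod 2).
  s_2 = 0 + 0 + 0 + 1 = 1 ≡ 1 (mod 2).
  s_3 = 1 + 0 + 0 + 1 = 2 ≡ 0 (mod 2).
s = (0, 1, 0)^T — this equals column 2 of H (binary 010), so error is at position 2.
Correct: flip bit 2 of r = 1001001 to get c = 1101001.


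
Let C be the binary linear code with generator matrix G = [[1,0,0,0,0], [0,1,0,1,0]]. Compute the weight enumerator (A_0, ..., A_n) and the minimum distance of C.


Weight distribution: A_0 = 1, A_1 = 1, A_2 = 1, A_3 = 1. Minimum distance d = 1.

Enumerate all 2^2 = 4 messages m ∈ F_2^2.
For each, compute codeword c = mG in F_2^5, then tally its weight.
  m = 00 → c = 00000, weight = 0.
  m = 10 → c = 10000, weight = 1.
  m = 01 → c = 01010, weight = 2.
  m = 11 → c = 11010, weight = 3.
Tally weights:
  weight 0: 1 codewords.
  weight 1: 1 codewords.
  weight 2: 1 codewords.
  weight 3: 1 codewords.
Minimum distance d = smallest w > 0 with A_w > 0 = 1.
Sanity: Σ A_w = 4 = 2^2 = 4 ✓.


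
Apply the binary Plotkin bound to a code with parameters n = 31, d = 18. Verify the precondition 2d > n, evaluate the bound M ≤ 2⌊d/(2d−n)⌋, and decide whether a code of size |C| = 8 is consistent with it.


Plotkin bound M ≤ 6; given |C| = 8 > bound (violated).

Check applicability: 2d = 36, n = 31.
2d − n = 5 > 0, so Plotkin applies.
Compute d/(2d−n) = 18/5 ≈ 3.6000.
⌊d/(2d−n)⌋ = 3.
Plotkin bound: M ≤ 2·3 = 6.
Given |C| = 8, check: VIOLATED.
This |C| is above the Plotkin bound, so no binary code with n = 31, d = 18 and 8 codewords exists.


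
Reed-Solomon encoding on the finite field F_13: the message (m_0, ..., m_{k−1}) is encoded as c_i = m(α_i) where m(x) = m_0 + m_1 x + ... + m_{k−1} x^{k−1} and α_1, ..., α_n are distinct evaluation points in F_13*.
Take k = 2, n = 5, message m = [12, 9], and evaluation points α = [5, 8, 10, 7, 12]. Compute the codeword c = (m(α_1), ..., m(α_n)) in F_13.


c = [5, 6, 11, 10, 3]

Message polynomial: m(x) = 12 + 9·x (mod 13).
For each evaluation point α_i, compute m(α_i) mod 13:
  α_1 = 5: Horner steps 9 → 5, so m(5) = 5.
  α_2 = 8: Horner steps 9 → 6, so m(8) = 6.
  α_3 = 10: Horner steps 9 → 11, so m(10) = 11.
  α_4 = 7: Horner steps 9 → 10, so m(7) = 10.
  α_5 = 12: Horner steps 9 → 3, so m(12) = 3.
Codeword c = [5, 6, 11, 10, 3] ∈ F_13^5.


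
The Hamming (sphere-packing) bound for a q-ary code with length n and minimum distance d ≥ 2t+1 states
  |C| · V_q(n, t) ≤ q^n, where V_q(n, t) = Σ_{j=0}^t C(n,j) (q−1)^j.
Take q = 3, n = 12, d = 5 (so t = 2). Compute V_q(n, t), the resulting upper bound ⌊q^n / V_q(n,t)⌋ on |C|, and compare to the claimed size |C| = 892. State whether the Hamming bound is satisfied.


V_q(n, t) = 289, q^n = 531441, Hamming bound = 1838, |C| = 892 ≤ bound (satisfied).

Step 1: Compute V_q(n, t) = Σ_{j=0}^2 C(n, j) (q−1)^j.
  j = 0: C(12,0)·(2)^0 = 1·1 = 1.
  j = 1: C(12,1)·(2)^1 = 12·2 = 24.
  j = 2: C(12,2)·(2)^2 = 66·4 = 264.
  V_q(n, t) = 1 + 24 + 264 = 289.
Step 2: q^n = 3^12 = 531441.
Step 3: Hamming bound ⌊q^n / V_q(n,t)⌋ = ⌊531441/289⌋ = 1838.
Step 4: Compare |C| = 892 to 1838: satisfied.
The claimed |C| lies below the Hamming bound.


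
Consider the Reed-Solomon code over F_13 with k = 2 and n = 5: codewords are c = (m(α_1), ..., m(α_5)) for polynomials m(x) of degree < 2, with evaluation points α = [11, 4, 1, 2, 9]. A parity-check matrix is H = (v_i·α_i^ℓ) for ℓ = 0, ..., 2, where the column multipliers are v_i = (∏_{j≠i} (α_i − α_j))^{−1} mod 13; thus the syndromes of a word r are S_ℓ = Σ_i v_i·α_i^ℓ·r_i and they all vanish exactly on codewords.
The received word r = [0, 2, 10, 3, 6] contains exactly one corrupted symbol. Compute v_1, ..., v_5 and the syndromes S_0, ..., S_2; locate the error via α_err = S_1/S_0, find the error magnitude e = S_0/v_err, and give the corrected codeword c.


S = (5, 3, 7), error at position 1, error magnitude e = 8, c = [5, 2, 10, 3, 6].

Step 1: column multipliers v_i = (∏_{j≠i}(α_i − α_j))^{−1} mod 13.
  i = 1 (α = 11): (11−4)(11−1)(11−2)(11−9) = 7·10·9·2 = 1260 ≡ 12, so v_1 = 12^{−1} = 12 (mod 13).
  i = 2 (α = 4): (4−11)(4−1)(4−2)(4−9) = (−7)·3·2·(−5) = 210 ≡ 2, so v_2 = 2^{−1} = 7 (mod 13).
  i = 3 (α = 1): (1−11)(1−4)(1−2)(1−9) = (−10)·(−3)·(−1)·(−8) = 240 ≡ 6, so v_3 = 6^{−1} = 11 (mod 13).
  i = 4 (α = 2): (2−11)(2−4)(2−1)(2−9) = (−9)·(−2)·1·(−7) = −126 ≡ 4, so v_4 = 4^{−1} = 10 (mod 13).
  i = 5 (α = 9): (9−11)(9−4)(9−1)(9−2) = (−2)·5·8·7 = −560 ≡ 12, so v_5 = 12^{−1} = 12 (mod 13).
  v = [12, 7, 11, 10, 12].
Step 2: syndromes of r = [0, 2, 10, 3, 6] (all sums mod 13).
  S_0 = Σ v_i r_i = 12·0 + 7·2 + 11·10 + 10·3 + 12·6 = 226 ≡ 5.
  S_1 = Σ v_i α_i r_i = 12·11·0 + 7·4·2 + 11·1·10 + 10·2·3 + 12·9·6 = 874 ≡ 3.
  α_i^2 mod 13 = [4, 3, 1, 4, 3].
  S_2 = Σ v_i α_i^2 r_i = 12·4·0 + 7·3·2 + 11·1·10 + 10·4·3 + 12·3·6 = 488 ≡ 7.
  S = (5, 3, 7) ≠ 0, so r is not a codeword (an error is present).
Step 3: locate the error. For a single error e at position i, S_ℓ = v_i·e·α_i^ℓ, so α_err = S_1/S_0.
  S_0^{−1} = 5^{−1} = 8 (mod 13), so α_err = 3·8 = 24 ≡ 11 = α_1. Error position i = 1.
  Consistency check: S_2/S_1 = 7·9 = 63 ≡ 11 = α_err ✓ (single-error assumption holds).
Step 4: error magnitude e = S_0/v_1 = S_0·∏_{j≠1}(α_1 − α_j) = 5·12 = 60 ≡ 8 (mod 13).
Step 5: correct position 1: c_1 = r_1 − e = 0 − 8 ≡ 5 (mod 13). Hence c = [5, 2, 10, 3, 6].
  Check: interpolating c through the α_i gives m(x) = 4 + 6·x (degree < 2) with m(α_i) = c_i for every i, so c is indeed a codeword.


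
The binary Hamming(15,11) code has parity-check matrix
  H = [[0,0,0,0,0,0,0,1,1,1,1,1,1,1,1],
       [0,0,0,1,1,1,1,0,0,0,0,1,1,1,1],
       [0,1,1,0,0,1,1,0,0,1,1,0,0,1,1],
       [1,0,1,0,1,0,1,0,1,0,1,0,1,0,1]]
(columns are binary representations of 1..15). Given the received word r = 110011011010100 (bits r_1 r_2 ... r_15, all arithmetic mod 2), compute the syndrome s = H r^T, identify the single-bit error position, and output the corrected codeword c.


s = (0, 1, 1, 1)^T, error position = 7, corrected codeword c = 110011111010100

Compute s = H r^T mod 2 one row at a time:
  s_1 = 1 + 1 + 0 + 1 + 0 + 1 + 0 + 0 = 4 ≡ 0 (mod 2).
  s_2 = 0 + 1 + 1 + 0 + 0 + 1 + 0 + 0 = 3 ≡ 1 (mod 2).
  s_3 = 1 + 0 + 1 + 0 + 0 + 1 + 0 + 0 = 3 ≡ 1 (mod 2).
  s_4 = 1 + 0 + 1 + 0 + 1 + 1 + 1 + 0 = 5 ≡ 1 (mod 2).
s = (0, 1, 1, 1)^T — this equals column 7 of H (binary 0111), so error is at position 7.
Correct: flip bit 7 of r = 110011011010100 to get c = 110011111010100.


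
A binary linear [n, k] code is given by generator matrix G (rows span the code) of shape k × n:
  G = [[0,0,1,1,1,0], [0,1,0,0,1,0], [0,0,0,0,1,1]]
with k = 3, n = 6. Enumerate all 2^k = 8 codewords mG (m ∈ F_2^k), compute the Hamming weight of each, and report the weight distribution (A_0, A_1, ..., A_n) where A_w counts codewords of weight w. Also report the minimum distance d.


Weight distribution: A_0 = 1, A_2 = 3, A_3 = 3, A_5 = 1. Minimum distance d = 2.

Enumerate all 2^3 = 8 messages m ∈ F_2^3.
For each, compute codeword c = mG in F_2^6, then tally its weight.
  m = 000 → c = 000000, weight = 0.
  m = 100 → c = 001110, weight = 3.
  m = 010 → c = 010010, weight = 2.
  m = 110 → c = 011100, weight = 3.
  m = 001 → c = 000011, weight = 2.
  m = 101 → c = 001101, weight = 3.
  m = 011 → c = 010001, weight = 2.
  m = 111 → c = 011111, weight = 5.
Tally weights:
  weight 0: 1 codewords.
  weight 2: 3 codewords.
  weight 3: 3 codewords.
  weight 5: 1 codewords.
Minimum distance d = smallest w > 0 with A_w > 0 = 2.
Sanity: Σ A_w = 8 = 2^3 = 8 ✓.


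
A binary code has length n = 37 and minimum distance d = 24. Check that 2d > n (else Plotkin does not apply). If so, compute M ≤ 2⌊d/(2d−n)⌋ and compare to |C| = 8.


Plotkin bound M ≤ 4; given |C| = 8 > bound (violated).

Check applicability: 2d = 48, n = 37.
2d − n = 11 > 0, so Plotkin applies.
Compute d/(2d−n) = 24/11 ≈ 2.1818.
⌊d/(2d−n)⌋ = 2.
Plotkin bound: M ≤ 2·2 = 4.
Given |C| = 8, check: VIOLATED.
This |C| is above the Plotkin bound, so no binary code with n = 37, d = 24 and 8 codewords exists.


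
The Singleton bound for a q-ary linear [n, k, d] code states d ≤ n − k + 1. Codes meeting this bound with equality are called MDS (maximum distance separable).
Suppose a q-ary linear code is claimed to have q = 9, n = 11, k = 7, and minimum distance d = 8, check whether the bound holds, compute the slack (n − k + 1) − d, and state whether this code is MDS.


Singleton RHS = n − k + 1 = 5, slack = -3, bound violated (no such code; not MDS).

Singleton bound: d ≤ n − k + 1.
Here n = 11, k = 7, so n − k + 1 = 5.
Given d = 8, check d ≤ 5: NO.
Slack = (n − k + 1) − d = -3.
The slack is negative: d = 8 exceeds n − k + 1 = 5 by 3, so the Singleton bound is violated and no linear [11, 7, 8]_9 code can exist. In particular it is not MDS (MDS requires d = n − k + 1 exactly).
Description: the claimed parameters are [11, 7, 8]_9; such a code would be impossible (violates the Singleton bound).


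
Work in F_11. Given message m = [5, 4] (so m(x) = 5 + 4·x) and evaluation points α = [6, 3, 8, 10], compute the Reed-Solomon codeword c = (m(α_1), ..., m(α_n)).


c = [7, 6, 4, 1]

Message polynomial: m(x) = 5 + 4·x (mod 11).
For each evaluation point α_i, compute m(α_i) mod 11:
  α_1 = 6: Horner steps 4 → 7, so m(6) = 7.
  α_2 = 3: Horner steps 4 → 6, so m(3) = 6.
  α_3 = 8: Horner steps 4 → 4, so m(8) = 4.
  α_4 = 10: Horner steps 4 → 1, so m(10) = 1.
Codeword c = [7, 6, 4, 1] ∈ F_11^4.


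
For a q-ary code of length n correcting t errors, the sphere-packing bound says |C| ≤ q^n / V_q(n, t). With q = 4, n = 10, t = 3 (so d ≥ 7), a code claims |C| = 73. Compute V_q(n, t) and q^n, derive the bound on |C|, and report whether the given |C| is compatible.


V_q(n, t) = 3676, q^n = 1048576, Hamming bound = 285, |C| = 73 ≤ bound (satisfied).

Step 1: Compute V_q(n, t) = Σ_{j=0}^3 C(n, j) (q−1)^j.
  j = 0: C(10,0)·(3)^0 = 1·1 = 1.
  j = 1: C(10,1)·(3)^1 = 10·3 = 30.
  j = 2: C(10,2)·(3)^2 = 45·9 = 405.
  j = 3: C(10,3)·(3)^3 = 120·27 = 3240.
  V_q(n, t) = 1 + 30 + 405 + 3240 = 3676.
Step 2: q^n = 4^10 = 1048576.
Step 3: Hamming bound ⌊q^n / V_q(n,t)⌋ = ⌊1048576/3676⌋ = 285.
Step 4: Compare |C| = 73 to 285: satisfied.
The claimed |C| lies below the Hamming bound.


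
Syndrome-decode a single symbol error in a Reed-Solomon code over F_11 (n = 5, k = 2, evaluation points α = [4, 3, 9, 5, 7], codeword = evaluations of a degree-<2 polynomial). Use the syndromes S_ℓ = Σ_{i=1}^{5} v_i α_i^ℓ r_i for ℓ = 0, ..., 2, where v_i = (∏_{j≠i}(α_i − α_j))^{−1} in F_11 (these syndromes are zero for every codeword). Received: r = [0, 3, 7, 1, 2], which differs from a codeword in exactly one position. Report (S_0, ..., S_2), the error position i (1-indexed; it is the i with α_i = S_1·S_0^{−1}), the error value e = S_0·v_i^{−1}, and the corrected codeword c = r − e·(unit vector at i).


S = (3, 4, 9), error at position 4, error magnitude e = 4, c = [0, 3, 7, 8, 2].

Step 1: column multipliers v_i = (∏_{j≠i}(α_i − α_j))^{−1} mod 11.
  i = 1 (α = 4): (4−3)(4−9)(4−5)(4−7) = 1·(−5)·(−1)·(−3) = −15 ≡ 7, so v_1 = 7^{−1} = 8 (mod 11).
  i = 2 (α = 3): (3−4)(3−9)(3−5)(3−7) = (−1)·(−6)·(−2)·(−4) = 48 ≡ 4, so v_2 = 4^{−1} = 3 (mod 11).
  i = 3 (α = 9): (9−4)(9−3)(9−5)(9−7) = 5·6·4·2 = 240 ≡ 9, so v_3 = 9^{−1} = 5 (mod 11).
  i = 4 (α = 5): (5−4)(5−3)(5−9)(5−7) = 1·2·(−4)·(−2) = 16 ≡ 5, so v_4 = 5^{−1} = 9 (mod 11).
  i = 5 (α = 7): (7−4)(7−3)(7−9)(7−5) = 3·4·(−2)·2 = −48 ≡ 7, so v_5 = 7^{−1} = 8 (mod 11).
  v = [8, 3, 5, 9, 8].
Step 2: syndromes of r = [0, 3, 7, 1, 2] (all sums mod 11).
  S_0 = Σ v_i r_i = 8·0 + 3·3 + 5·7 + 9·1 + 8·2 = 69 ≡ 3.
  S_1 = Σ v_i α_i r_i = 8·4·0 + 3·3·3 + 5·9·7 + 9·5·1 + 8·7·2 = 499 ≡ 4.
  α_i^2 mod 11 = [5, 9, 4, 3, 5].
  S_2 = Σ v_i α_i^2 r_i = 8·5·0 + 3·9·3 + 5·4·7 + 9·3·1 + 8·5·2 = 328 ≡ 9.
  S = (3, 4, 9) ≠ 0, so r is not a codeword (an error is present).
Step 3: locate the error. For a single error e at position i, S_ℓ = v_i·e·α_i^ℓ, so α_err = S_1/S_0.
  S_0^{−1} = 3^{−1} = 4 (mod 11), so α_err = 4·4 = 16 ≡ 5 = α_4. Error position i = 4.
  Consistency check: S_2/S_1 = 9·3 = 27 ≡ 5 = α_err ✓ (single-error assumption holds).
Step 4: error magnitude e = S_0/v_4 = S_0·∏_{j≠4}(α_4 − α_j) = 3·5 = 15 ≡ 4 (mod 11).
Step 5: correct position 4: c_4 = r_4 − e = 1 − 4 ≡ 8 (mod 11). Hence c = [0, 3, 7, 8, 2].
  Check: interpolating c through the α_i gives m(x) = 1 + 8·x (degree < 2) with m(α_i) = c_i for every i, so c is indeed a codeword.


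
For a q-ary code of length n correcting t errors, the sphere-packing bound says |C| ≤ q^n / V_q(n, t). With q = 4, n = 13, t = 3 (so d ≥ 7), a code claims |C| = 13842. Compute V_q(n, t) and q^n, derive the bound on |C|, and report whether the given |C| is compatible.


V_q(n, t) = 8464, q^n = 67108864, Hamming bound = 7928, |C| = 13842 > bound (violated).

Step 1: Compute V_q(n, t) = Σ_{j=0}^3 C(n, j) (q−1)^j.
  j = 0: C(13,0)·(3)^0 = 1·1 = 1.
  j = 1: C(13,1)·(3)^1 = 13·3 = 39.
  j = 2: C(13,2)·(3)^2 = 78·9 = 702.
  j = 3: C(13,3)·(3)^3 = 286·27 = 7722.
  V_q(n, t) = 1 + 39 + 702 + 7722 = 8464.
Step 2: q^n = 4^13 = 67108864.
Step 3: Hamming bound ⌊q^n / V_q(n,t)⌋ = ⌊67108864/8464⌋ = 7928.
Step 4: Compare |C| = 13842 to 7928: violated.
The claimed |C| lies above the Hamming bound, so no 4-ary code of length 13 with d ≥ 7 can have 13842 codewords.


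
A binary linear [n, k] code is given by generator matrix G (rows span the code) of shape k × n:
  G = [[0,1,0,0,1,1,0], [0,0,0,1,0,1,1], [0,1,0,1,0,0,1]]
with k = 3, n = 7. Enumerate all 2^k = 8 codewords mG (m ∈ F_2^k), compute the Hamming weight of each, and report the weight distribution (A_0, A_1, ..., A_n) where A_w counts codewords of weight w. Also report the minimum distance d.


Weight distribution: A_0 = 1, A_1 = 1, A_2 = 1, A_3 = 3, A_4 = 2. Minimum distance d = 1.

Enumerate all 2^3 = 8 messages m ∈ F_2^3.
For each, compute codeword c = mG in F_2^7, then tally its weight.
  m = 000 → c = 0000000, weight = 0.
  m = 100 → c = 0100110, weight = 3.
  m = 010 → c = 0001011, weight = 3.
  m = 110 → c = 0101101, weight = 4.
  m = 001 → c = 0101001, weight = 3.
  m = 101 → c = 0001111, weight = 4.
  m = 011 → c = 0100010, weight = 2.
  m = 111 → c = 0000100, weight = 1.
Tally weights:
  weight 0: 1 codewords.
  weight 1: 1 codewords.
  weight 2: 1 codewords.
  weight 3: 3 codewords.
  weight 4: 2 codewords.
Minimum distance d = smallest w > 0 with A_w > 0 = 1.
Sanity: Σ A_w = 8 = 2^3 = 8 ✓.


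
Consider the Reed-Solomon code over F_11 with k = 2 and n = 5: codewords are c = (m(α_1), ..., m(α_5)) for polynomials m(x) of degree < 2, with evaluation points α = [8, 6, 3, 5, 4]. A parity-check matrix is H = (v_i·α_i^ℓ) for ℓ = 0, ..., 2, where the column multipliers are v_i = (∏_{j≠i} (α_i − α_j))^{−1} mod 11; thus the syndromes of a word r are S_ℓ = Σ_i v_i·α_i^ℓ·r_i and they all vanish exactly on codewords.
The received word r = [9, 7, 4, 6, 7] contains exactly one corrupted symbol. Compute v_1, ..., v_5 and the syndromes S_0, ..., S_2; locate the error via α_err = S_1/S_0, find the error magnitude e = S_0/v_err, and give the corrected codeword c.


S = (8, 10, 7), error at position 5, error magnitude e = 2, c = [9, 7, 4, 6, 5].

Step 1: column multipliers v_i = (∏_{j≠i}(α_i − α_j))^{−1} mod 11.
  i = 1 (α = 8): (8−6)(8−3)(8−5)(8−4) = 2·5·3·4 = 120 ≡ 10, so v_1 = 10^{−1} = 10 (mod 11).
  i = 2 (α = 6): (6−8)(6−3)(6−5)(6−4) = (−2)·3·1·2 = −12 ≡ 10, so v_2 = 10^{−1} = 10 (mod 11).
  i = 3 (α = 3): (3−8)(3−6)(3−5)(3−4) = (−5)·(−3)·(−2)·(−1) = 30 ≡ 8, so v_3 = 8^{−1} = 7 (mod 11).
  i = 4 (α = 5): (5−8)(5−6)(5−3)(5−4) = (−3)·(−1)·2·1 = 6 ≡ 6, so v_4 = 6^{−1} = 2 (mod 11).
  i = 5 (α = 4): (4−8)(4−6)(4−3)(4−5) = (−4)·(−2)·1·(−1) = −8 ≡ 3, so v_5 = 3^{−1} = 4 (mod 11).
  v = [10, 10, 7, 2, 4].
Step 2: syndromes of r = [9, 7, 4, 6, 7] (all sums mod 11).
  S_0 = Σ v_i r_i = 10·9 + 10·7 + 7·4 + 2·6 + 4·7 = 228 ≡ 8.
  S_1 = Σ v_i α_i r_i = 10·8·9 + 10·6·7 + 7·3·4 + 2·5·6 + 4·4·7 = 1396 ≡ 10.
  α_i^2 mod 11 = [9, 3, 9, 3, 5].
  S_2 = Σ v_i α_i^2 r_i = 10·9·9 + 10·3·7 + 7·9·4 + 2·3·6 + 4·5·7 = 1448 ≡ 7.
  S = (8, 10, 7) ≠ 0, so r is not a codeword (an error is present).
Step 3: locate the error. For a single error e at position i, S_ℓ = v_i·e·α_i^ℓ, so α_err = S_1/S_0.
  S_0^{−1} = 8^{−1} = 7 (mod 11), so α_err = 10·7 = 70 ≡ 4 = α_5. Error position i = 5.
  Consistency check: S_2/S_1 = 7·10 = 70 ≡ 4 = α_err ✓ (single-error assumption holds).
Step 4: error magnitude e = S_0/v_5 = S_0·∏_{j≠5}(α_5 − α_j) = 8·3 = 24 ≡ 2 (mod 11).
Step 5: correct position 5: c_5 = r_5 − e = 7 − 2 ≡ 5 (mod 11). Hence c = [9, 7, 4, 6, 5].
  Check: interpolating c through the α_i gives m(x) = 1 + 1·x (degree < 2) with m(α_i) = c_i for every i, so c is indeed a codeword.


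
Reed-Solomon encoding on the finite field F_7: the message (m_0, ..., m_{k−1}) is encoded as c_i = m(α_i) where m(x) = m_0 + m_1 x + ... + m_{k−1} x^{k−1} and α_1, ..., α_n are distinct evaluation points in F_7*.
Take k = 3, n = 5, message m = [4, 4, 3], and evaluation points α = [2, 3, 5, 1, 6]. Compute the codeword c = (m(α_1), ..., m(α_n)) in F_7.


c = [3, 1, 1, 4, 3]

Message polynomial: m(x) = 4 + 4·x + 3·x^2 (mod 7).
For each evaluation point α_i, compute m(α_i) mod 7:
  α_1 = 2: Horner steps 3 → 3 → 3, so m(2) = 3.
  α_2 = 3: Horner steps 3 → 6 → 1, so m(3) = 1.
  α_3 = 5: Horner steps 3 → 5 → 1, so m(5) = 1.
  α_4 = 1: Horner steps 3 → 0 → 4, so m(1) = 4.
  α_5 = 6: Horner steps 3 → 1 → 3, so m(6) = 3.
Codeword c = [3, 1, 1, 4, 3] ∈ F_7^5.


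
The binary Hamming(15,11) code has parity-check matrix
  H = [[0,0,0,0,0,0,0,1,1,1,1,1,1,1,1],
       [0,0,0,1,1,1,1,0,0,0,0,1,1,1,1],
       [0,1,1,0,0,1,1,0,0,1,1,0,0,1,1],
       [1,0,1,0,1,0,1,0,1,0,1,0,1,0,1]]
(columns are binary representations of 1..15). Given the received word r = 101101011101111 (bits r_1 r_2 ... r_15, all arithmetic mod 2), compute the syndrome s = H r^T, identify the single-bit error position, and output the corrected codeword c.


s = (1, 0, 1, 1)^T, error position = 11, corrected codeword c = 101101011111111

Compute s = H r^T mod 2 one row at a time:
  s_1 = 1 + 1 + 1 + 0 + 1 + 1 + 1 + 1 = 7 ≡ 1 (mod 2).
  s_2 = 1 + 0 + 1 + 0 + 1 + 1 + 1 + 1 = 6 ≡ 0 (mod 2).
  s_3 = 0 + 1 + 1 + 0 + 1 + 0 + 1 + 1 = 5 ≡ 1 (mod 2).
  s_4 = 1 + 1 + 0 + 0 + 1 + 0 + 1 + 1 = 5 ≡ 1 (mod 2).
s = (1, 0, 1, 1)^T — this equals column 11 of H (binary 1011), so error is at position 11.
Correct: flip bit 11 of r = 101101011101111 to get c = 101101011111111.


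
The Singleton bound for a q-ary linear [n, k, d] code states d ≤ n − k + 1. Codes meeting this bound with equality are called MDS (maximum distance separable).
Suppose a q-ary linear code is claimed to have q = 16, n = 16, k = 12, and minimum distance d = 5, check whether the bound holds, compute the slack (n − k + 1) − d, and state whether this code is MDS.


Singleton RHS = n − k + 1 = 5, slack = 0, bound satisfied, MDS.

Singleton bound: d ≤ n − k + 1.
Here n = 16, k = 12, so n − k + 1 = 5.
Given d = 5, check d ≤ 5: YES.
Slack = (n − k + 1) − d = 0.
The code is MDS (slack = 0).
Description: the claimed parameters are [16, 12, 5]_16; such a code would be MDS (meets Singleton bound).


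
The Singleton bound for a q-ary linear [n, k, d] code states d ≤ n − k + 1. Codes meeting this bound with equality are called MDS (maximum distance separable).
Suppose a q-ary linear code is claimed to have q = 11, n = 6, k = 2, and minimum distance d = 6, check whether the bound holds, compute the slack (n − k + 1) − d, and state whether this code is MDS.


Singleton RHS = n − k + 1 = 5, slack = -1, bound violated (no such code; not MDS).

Singleton bound: d ≤ n − k + 1.
Here n = 6, k = 2, so n − k + 1 = 5.
Given d = 6, check d ≤ 5: NO.
Slack = (n − k + 1) − d = -1.
The slack is negative: d = 6 exceeds n − k + 1 = 5 by 1, so the Singleton bound is violated and no linear [6, 2, 6]_11 code can exist. In particular it is not MDS (MDS requires d = n − k + 1 exactly).
Description: the claimed parameters are [6, 2, 6]_11; such a code would be impossible (violates the Singleton bound).


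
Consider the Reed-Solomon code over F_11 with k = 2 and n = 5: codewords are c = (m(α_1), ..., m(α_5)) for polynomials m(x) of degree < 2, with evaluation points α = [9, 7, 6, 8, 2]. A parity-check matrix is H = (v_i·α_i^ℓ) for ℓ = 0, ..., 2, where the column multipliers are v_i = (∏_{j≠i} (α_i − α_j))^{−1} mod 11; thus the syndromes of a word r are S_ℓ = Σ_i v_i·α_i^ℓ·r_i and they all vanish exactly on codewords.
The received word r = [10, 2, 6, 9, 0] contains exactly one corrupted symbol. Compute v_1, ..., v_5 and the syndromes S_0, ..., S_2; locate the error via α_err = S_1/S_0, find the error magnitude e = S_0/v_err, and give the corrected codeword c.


S = (3, 5, 1), error at position 1, error magnitude e = 5, c = [5, 2, 6, 9, 0].

Step 1: column multipliers v_i = (∏_{j≠i}(α_i − α_j))^{−1} mod 11.
  i = 1 (α = 9): (9−7)(9−6)(9−8)(9−2) = 2·3·1·7 = 42 ≡ 9, so v_1 = 9^{−1} = 5 (mod 11).
  i = 2 (α = 7): (7−9)(7−6)(7−8)(7−2) = (−2)·1·(−1)·5 = 10 ≡ 10, so v_2 = 10^{−1} = 10 (mod 11).
  i = 3 (α = 6): (6−9)(6−7)(6−8)(6−2) = (−3)·(−1)·(−2)·4 = −24 ≡ 9, so v_3 = 9^{−1} = 5 (mod 11).
  i = 4 (α = 8): (8−9)(8−7)(8−6)(8−2) = (−1)·1·2·6 = −12 ≡ 10, so v_4 = 10^{−1} = 10 (mod 11).
  i = 5 (α = 2): (2−9)(2−7)(2−6)(2−8) = (−7)·(−5)·(−4)·(−6) = 840 ≡ 4, so v_5 = 4^{−1} = 3 (mod 11).
  v = [5, 10, 5, 10, 3].
Step 2: syndromes of r = [10, 2, 6, 9, 0] (all sums mod 11).
  S_0 = Σ v_i r_i = 5·10 + 10·2 + 5·6 + 10·9 + 3·0 = 190 ≡ 3.
  S_1 = Σ v_i α_i r_i = 5·9·10 + 10·7·2 + 5·6·6 + 10·8·9 + 3·2·0 = 1490 ≡ 5.
  α_i^2 mod 11 = [4, 5, 3, 9, 4].
  S_2 = Σ v_i α_i^2 r_i = 5·4·10 + 10·5·2 + 5·3·6 + 10·9·9 + 3·4·0 = 1200 ≡ 1.
  S = (3, 5, 1) ≠ 0, so r is not a codeword (an error is present).
Step 3: locate the error. For a single error e at position i, S_ℓ = v_i·e·α_i^ℓ, so α_err = S_1/S_0.
  S_0^{−1} = 3^{−1} = 4 (mod 11), so α_err = 5·4 = 20 ≡ 9 = α_1. Error position i = 1.
  Consistency check: S_2/S_1 = 1·9 = 9 ≡ 9 = α_err ✓ (single-error assumption holds).
Step 4: error magnitude e = S_0/v_1 = S_0·∏_{j≠1}(α_1 − α_j) = 3·9 = 27 ≡ 5 (mod 11).
Step 5: correct position 1: c_1 = r_1 − e = 10 − 5 ≡ 5 (mod 11). Hence c = [5, 2, 6, 9, 0].
  Check: interpolating c through the α_i gives m(x) = 8 + 7·x (degree < 2) with m(α_i) = c_i for every i, so c is indeed a codeword.


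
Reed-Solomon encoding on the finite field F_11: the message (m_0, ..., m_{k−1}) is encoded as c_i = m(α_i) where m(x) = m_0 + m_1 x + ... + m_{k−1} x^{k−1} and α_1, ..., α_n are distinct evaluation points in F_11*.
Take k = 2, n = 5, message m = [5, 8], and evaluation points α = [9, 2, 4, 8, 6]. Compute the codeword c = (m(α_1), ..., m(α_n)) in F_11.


c = [0, 10, 4, 3, 9]

Message polynomial: m(x) = 5 + 8·x (mod 11).
For each evaluation point α_i, compute m(α_i) mod 11:
  α_1 = 9: Horner steps 8 → 0, so m(9) = 0.
  α_2 = 2: Horner steps 8 → 10, so m(2) = 10.
  α_3 = 4: Horner steps 8 → 4, so m(4) = 4.
  α_4 = 8: Horner steps 8 → 3, so m(8) = 3.
  α_5 = 6: Horner steps 8 → 9, so m(6) = 9.
Codeword c = [0, 10, 4, 3, 9] ∈ F_11^5.


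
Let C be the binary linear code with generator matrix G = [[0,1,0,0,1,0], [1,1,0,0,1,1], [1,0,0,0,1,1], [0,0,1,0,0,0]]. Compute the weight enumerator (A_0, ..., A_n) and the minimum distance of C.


Weight distribution: A_0 = 1, A_1 = 3, A_2 = 4, A_3 = 4, A_4 = 3, A_5 = 1. Minimum distance d = 1.

Enumerate all 2^4 = 16 messages m ∈ F_2^4.
For each, compute codeword c = mG in F_2^6, then tally its weight.
  m = 0000 → c = 000000, weight = 0.
  m = 1000 → c = 010010, weight = 2.
  m = 0100 → c = 110011, weight = 4.
  m = 1100 → c = 100001, weight = 2.
  m = 0010 → c = 100011, weight = 3.
  m = 1010 → c = 110001, weight = 3.
  m = 0110 → c = 010000, weight = 1.
  m = 1110 → c = 000010, weight = 1.
  m = 0001 → c = 001000, weight = 1.
  m = 1001 → c = 011010, weight = 3.
  m = 0101 → c = 111011, weight = 5.
  m = 1101 → c = 101001, weight = 3.
  m = 0011 → c = 101011, weight = 4.
  m = 1011 → c = 111001, weight = 4.
  m = 0111 → c = 011000, weight = 2.
  m = 1111 → c = 001010, weight = 2.
Tally weights:
  weight 0: 1 codewords.
  weight 1: 3 codewords.
  weight 2: 4 codewords.
  weight 3: 4 codewords.
  weight 4: 3 codewords.
  weight 5: 1 codewords.
Minimum distance d = smallest w > 0 with A_w > 0 = 1.
Sanity: Σ A_w = 16 = 2^4 = 16 ✓.


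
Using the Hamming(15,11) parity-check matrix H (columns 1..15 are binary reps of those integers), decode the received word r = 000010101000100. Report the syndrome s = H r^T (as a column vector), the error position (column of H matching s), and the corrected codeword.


s = (0, 1, 1, 0)^T, error position = 6, corrected codeword c = 000011101000100

Compute s = H r^T mod 2 one row at a time:
  s_1 = 0 + 1 + 0 + 0 + 0 + 1 + 0 + 0 = 2 ≡ 0 (mod 2).
  s_2 = 0 + 1 + 0 + 1 + 0 + 1 + 0 + 0 = 3 ≡ 1 (mod 2).
  s_3 = 0 + 0 + 0 + 1 + 0 + 0 + 0 + 0 = 1 ≡ 1 (mod 2).
  s_4 = 0 + 0 + 1 + 1 + 1 + 0 + 1 + 0 = 4 ≡ 0 (mod 2).
s = (0, 1, 1, 0)^T — this equals column 6 of H (binary 0110), so error is at position 6.
Correct: flip bit 6 of r = 000010101000100 to get c = 000011101000100.


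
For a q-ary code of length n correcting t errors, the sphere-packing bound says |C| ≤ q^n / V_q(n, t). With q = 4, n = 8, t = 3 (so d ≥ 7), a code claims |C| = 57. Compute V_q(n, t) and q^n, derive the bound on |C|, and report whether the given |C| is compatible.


V_q(n, t) = 1789, q^n = 65536, Hamming bound = 36, |C| = 57 > bound (violated).

Step 1: Compute V_q(n, t) = Σ_{j=0}^3 C(n, j) (q−1)^j.
  j = 0: C(8,0)·(3)^0 = 1·1 = 1.
  j = 1: C(8,1)·(3)^1 = 8·3 = 24.
  j = 2: C(8,2)·(3)^2 = 28·9 = 252.
  j = 3: C(8,3)·(3)^3 = 56·27 = 1512.
  V_q(n, t) = 1 + 24 + 252 + 1512 = 1789.
Step 2: q^n = 4^8 = 65536.
Step 3: Hamming bound ⌊q^n / V_q(n,t)⌋ = ⌊65536/1789⌋ = 36.
Step 4: Compare |C| = 57 to 36: violated.
The claimed |C| lies above the Hamming bound, so no 4-ary code of length 8 with d ≥ 7 can have 57 codewords.


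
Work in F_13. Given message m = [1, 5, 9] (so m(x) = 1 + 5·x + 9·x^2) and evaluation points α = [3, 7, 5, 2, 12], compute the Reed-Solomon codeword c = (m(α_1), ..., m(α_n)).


c = [6, 9, 4, 8, 5]

Message polynomial: m(x) = 1 + 5·x + 9·x^2 (mod 13).
For each evaluation point α_i, compute m(α_i) mod 13:
  α_1 = 3: Horner steps 9 → 6 → 6, so m(3) = 6.
  α_2 = 7: Horner steps 9 → 3 → 9, so m(7) = 9.
  α_3 = 5: Horner steps 9 → 11 → 4, so m(5) = 4.
  α_4 = 2: Horner steps 9 → 10 → 8, so m(2) = 8.
  α_5 = 12: Horner steps 9 → 9 → 5, so m(12) = 5.
Codeword c = [6, 9, 4, 8, 5] ∈ F_13^5.


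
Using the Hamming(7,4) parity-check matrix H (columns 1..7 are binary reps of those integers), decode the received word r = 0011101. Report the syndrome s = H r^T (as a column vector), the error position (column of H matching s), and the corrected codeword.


s = (1, 0, 1)^T, error position = 5, corrected codeword c = 0011001

Compute s = H r^T mod 2 one row at a time:
  s_1 = 1 + 1 + 0 + 1 = 3 ≡ 1 (mod 2).
  s_2 = 0 + 1 + 0 + 1 = 2 ≡ 0 (mod 2).
  s_3 = 0 + 1 + 1 + 1 = 3 ≡ 1 (mod 2).
s = (1, 0, 1)^T — this equals column 5 of H (binary 101), so error is at position 5.
Correct: flip bit 5 of r = 0011101 to get c = 0011001.


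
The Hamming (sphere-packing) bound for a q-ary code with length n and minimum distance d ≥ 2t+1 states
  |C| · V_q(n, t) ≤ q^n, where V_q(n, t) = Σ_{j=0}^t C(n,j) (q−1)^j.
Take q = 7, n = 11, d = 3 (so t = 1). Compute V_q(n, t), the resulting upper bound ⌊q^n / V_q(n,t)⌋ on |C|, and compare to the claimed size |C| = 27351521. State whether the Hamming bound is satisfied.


V_q(n, t) = 67, q^n = 1977326743, Hamming bound = 29512339, |C| = 27351521 ≤ bound (satisfied).

Step 1: Compute V_q(n, t) = Σ_{j=0}^1 C(n, j) (q−1)^j.
  j = 0: C(11,0)·(6)^0 = 1·1 = 1.
  j = 1: C(11,1)·(6)^1 = 11·6 = 66.
  V_q(n, t) = 1 + 66 = 67.
Step 2: q^n = 7^11 = 1977326743.
Step 3: Hamming bound ⌊q^n / V_q(n,t)⌋ = ⌊1977326743/67⌋ = 29512339.
Step 4: Compare |C| = 27351521 to 29512339: satisfied.
The claimed |C| lies below the Hamming bound.


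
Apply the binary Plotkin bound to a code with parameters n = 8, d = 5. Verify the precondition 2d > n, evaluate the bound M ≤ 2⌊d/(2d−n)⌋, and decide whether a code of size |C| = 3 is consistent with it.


Plotkin bound M ≤ 4; given |C| = 3 ≤ bound (satisfied).

Check applicability: 2d = 10, n = 8.
2d − n = 2 > 0, so Plotkin applies.
Compute d/(2d−n) = 5/2 ≈ 2.5000.
⌊d/(2d−n)⌋ = 2.
Plotkin bound: M ≤ 2·2 = 4.
Given |C| = 3, check: satisfied.
This |C| is below the Plotkin bound.


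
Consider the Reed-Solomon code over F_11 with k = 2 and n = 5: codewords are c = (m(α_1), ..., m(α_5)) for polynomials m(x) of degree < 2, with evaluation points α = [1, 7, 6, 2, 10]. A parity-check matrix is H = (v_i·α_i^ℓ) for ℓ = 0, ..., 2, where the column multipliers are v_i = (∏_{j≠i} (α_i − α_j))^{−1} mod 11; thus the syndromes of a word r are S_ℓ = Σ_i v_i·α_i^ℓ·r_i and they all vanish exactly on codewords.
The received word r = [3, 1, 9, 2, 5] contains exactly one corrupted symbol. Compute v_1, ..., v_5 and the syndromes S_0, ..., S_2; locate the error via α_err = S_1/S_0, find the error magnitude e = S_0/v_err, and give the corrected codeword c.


S = (9, 8, 1), error at position 2, error magnitude e = 4, c = [3, 8, 9, 2, 5].

Step 1: column multipliers v_i = (∏_{j≠i}(α_i − α_j))^{−1} mod 11.
  i = 1 (α = 1): (1−7)(1−6)(1−2)(1−10) = (−6)·(−5)·(−1)·(−9) = 270 ≡ 6, so v_1 = 6^{−1} = 2 (mod 11).
  i = 2 (α = 7): (7−1)(7−6)(7−2)(7−10) = 6·1·5·(−3) = −90 ≡ 9, so v_2 = 9^{−1} = 5 (mod 11).
  i = 3 (α = 6): (6−1)(6−7)(6−2)(6−10) = 5·(−1)·4·(−4) = 80 ≡ 3, so v_3 = 3^{−1} = 4 (mod 11).
  i = 4 (α = 2): (2−1)(2−7)(2−6)(2−10) = 1·(−5)·(−4)·(−8) = −160 ≡ 5, so v_4 = 5^{−1} = 9 (mod 11).
  i = 5 (α = 10): (10−1)(10−7)(10−6)(10−2) = 9·3·4·8 = 864 ≡ 6, so v_5 = 6^{−1} = 2 (mod 11).
  v = [2, 5, 4, 9, 2].
Step 2: syndromes of r = [3, 1, 9, 2, 5] (all sums mod 11).
  S_0 = Σ v_i r_i = 2·3 + 5·1 + 4·9 + 9·2 + 2·5 = 75 ≡ 9.
  S_1 = Σ v_i α_i r_i = 2·1·3 + 5·7·1 + 4·6·9 + 9·2·2 + 2·10·5 = 393 ≡ 8.
  α_i^2 mod 11 = [1, 5, 3, 4, 1].
  S_2 = Σ v_i α_i^2 r_i = 2·1·3 + 5·5·1 + 4·3·9 + 9·4·2 + 2·1·5 = 221 ≡ 1.
  S = (9, 8, 1) ≠ 0, so r is not a codeword (an error is present).
Step 3: locate the error. For a single error e at position i, S_ℓ = v_i·e·α_i^ℓ, so α_err = S_1/S_0.
  S_0^{−1} = 9^{−1} = 5 (mod 11), so α_err = 8·5 = 40 ≡ 7 = α_2. Error position i = 2.
  Consistency check: S_2/S_1 = 1·7 = 7 ≡ 7 = α_err ✓ (single-error assumption holds).
Step 4: error magnitude e = S_0/v_2 = S_0·∏_{j≠2}(α_2 − α_j) = 9·9 = 81 ≡ 4 (mod 11).
Step 5: correct position 2: c_2 = r_2 − e = 1 − 4 ≡ 8 (mod 11). Hence c = [3, 8, 9, 2, 5].
  Check: interpolating c through the α_i gives m(x) = 4 + 10·x (degree < 2) with m(α_i) = c_i for every i, so c is indeed a codeword.


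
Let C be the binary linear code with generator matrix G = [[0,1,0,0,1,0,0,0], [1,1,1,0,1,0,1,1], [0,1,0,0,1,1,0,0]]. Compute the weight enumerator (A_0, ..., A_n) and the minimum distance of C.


Weight distribution: A_0 = 1, A_1 = 1, A_2 = 1, A_3 = 1, A_4 = 1, A_5 = 1, A_6 = 1, A_7 = 1. Minimum distance d = 1.

Enumerate all 2^3 = 8 messages m ∈ F_2^3.
For each, compute codeword c = mG in F_2^8, then tally its weight.
  m = 000 → c = 00000000, weight = 0.
  m = 100 → c = 01001000, weight = 2.
  m = 010 → c = 11101011, weight = 6.
  m = 110 → c = 10100011, weight = 4.
  m = 001 → c = 01001100, weight = 3.
  m = 101 → c = 00000100, weight = 1.
  m = 011 → c = 10100111, weight = 5.
  m = 111 → c = 11101111, weight = 7.
Tally weights:
  weight 0: 1 codewords.
  weight 1: 1 codewords.
  weight 2: 1 codewords.
  weight 3: 1 codewords.
  weight 4: 1 codewords.
  weight 5: 1 codewords.
  weight 6: 1 codewords.
  weight 7: 1 codewords.
Minimum distance d = smallest w > 0 with A_w > 0 = 1.
Sanity: Σ A_w = 8 = 2^3 = 8 ✓.


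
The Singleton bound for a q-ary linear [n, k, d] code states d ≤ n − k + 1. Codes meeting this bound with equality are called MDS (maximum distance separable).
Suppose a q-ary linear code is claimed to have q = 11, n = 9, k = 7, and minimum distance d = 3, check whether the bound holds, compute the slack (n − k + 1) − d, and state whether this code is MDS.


Singleton RHS = n − k + 1 = 3, slack = 0, bound satisfied, MDS.

Singleton bound: d ≤ n − k + 1.
Here n = 9, k = 7, so n − k + 1 = 3.
Given d = 3, check d ≤ 3: YES.
Slack = (n − k + 1) − d = 0.
The code is MDS (slack = 0).
Description: the claimed parameters are [9, 7, 3]_11; such a code would be MDS (meets Singleton bound).


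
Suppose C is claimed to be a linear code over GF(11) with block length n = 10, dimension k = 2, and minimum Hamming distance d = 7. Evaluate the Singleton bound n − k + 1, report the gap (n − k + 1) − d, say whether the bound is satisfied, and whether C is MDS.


Singleton RHS = n − k + 1 = 9, slack = 2, bound satisfied, not MDS.

Singleton bound: d ≤ n − k + 1.
Here n = 10, k = 2, so n − k + 1 = 9.
Given d = 7, check d ≤ 9: YES.
Slack = (n − k + 1) − d = 2.
The code is NOT MDS (slack = 2 > 0).
Description: the claimed parameters are [10, 2, 7]_11; such a code would be non-MDS.


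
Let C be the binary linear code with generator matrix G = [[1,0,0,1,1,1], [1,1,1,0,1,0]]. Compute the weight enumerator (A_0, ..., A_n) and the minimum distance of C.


Weight distribution: A_0 = 1, A_4 = 3. Minimum distance d = 4.

Enumerate all 2^2 = 4 messages m ∈ F_2^2.
For each, compute codeword c = mG in F_2^6, then tally its weight.
  m = 00 → c = 000000, weight = 0.
  m = 10 → c = 100111, weight = 4.
  m = 01 → c = 111010, weight = 4.
  m = 11 → c = 011101, weight = 4.
Tally weights:
  weight 0: 1 codewords.
  weight 4: 3 codewords.
Minimum distance d = smallest w > 0 with A_w > 0 = 4.
Sanity: Σ A_w = 4 = 2^2 = 4 ✓.


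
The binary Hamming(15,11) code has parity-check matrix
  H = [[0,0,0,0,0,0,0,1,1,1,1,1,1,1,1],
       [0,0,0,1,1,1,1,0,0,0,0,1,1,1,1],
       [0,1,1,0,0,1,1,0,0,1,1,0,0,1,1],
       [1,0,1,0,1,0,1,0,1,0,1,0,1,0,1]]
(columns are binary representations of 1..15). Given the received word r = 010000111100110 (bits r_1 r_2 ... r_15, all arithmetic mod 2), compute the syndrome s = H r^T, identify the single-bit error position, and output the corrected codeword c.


s = (1, 1, 0, 1)^T, error position = 13, corrected codeword c = 010000111100010

Compute s = H r^T mod 2 one row at a time:
  s_1 = 1 + 1 + 1 + 0 + 0 + 1 + 1 + 0 = 5 ≡ 1 (mod 2).
  s_2 = 0 + 0 + 0 + 1 + 0 + 1 + 1 + 0 = 3 ≡ 1 (mod 2).
  s_3 = 1 + 0 + 0 + 1 + 1 + 0 + 1 + 0 = 4 ≡ 0 (mod 2).
  s_4 = 0 + 0 + 0 + 1 + 1 + 0 + 1 + 0 = 3 ≡ 1 (mod 2).
s = (1, 1, 0, 1)^T — this equals column 13 of H (binary 1101), so error is at position 13.
Correct: flip bit 13 of r = 010000111100110 to get c = 010000111100010.


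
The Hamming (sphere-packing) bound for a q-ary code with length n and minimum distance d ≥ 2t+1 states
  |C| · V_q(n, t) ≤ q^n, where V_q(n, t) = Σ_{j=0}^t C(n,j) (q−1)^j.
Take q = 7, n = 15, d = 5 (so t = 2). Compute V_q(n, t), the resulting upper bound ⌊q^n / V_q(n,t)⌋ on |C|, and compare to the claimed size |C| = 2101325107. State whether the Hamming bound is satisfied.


V_q(n, t) = 3871, q^n = 4747561509943, Hamming bound = 1226443169, |C| = 2101325107 > bound (violated).

Step 1: Compute V_q(n, t) = Σ_{j=0}^2 C(n, j) (q−1)^j.
  j = 0: C(15,0)·(6)^0 = 1·1 = 1.
  j = 1: C(15,1)·(6)^1 = 15·6 = 90.
  j = 2: C(15,2)·(6)^2 = 105·36 = 3780.
  V_q(n, t) = 1 + 90 + 3780 = 3871.
Step 2: q^n = 7^15 = 4747561509943.
Step 3: Hamming bound ⌊q^n / V_q(n,t)⌋ = ⌊4747561509943/3871⌋ = 1226443169.
Step 4: Compare |C| = 2101325107 to 1226443169: violated.
The claimed |C| lies above the Hamming bound, so no 7-ary code of length 15 with d ≥ 5 can have 2101325107 codewords.


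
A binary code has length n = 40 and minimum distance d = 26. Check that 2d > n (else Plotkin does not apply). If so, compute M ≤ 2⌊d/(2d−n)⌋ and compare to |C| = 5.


Plotkin bound M ≤ 4; given |C| = 5 > bound (violated).

Check applicability: 2d = 52, n = 40.
2d − n = 12 > 0, so Plotkin applies.
Compute d/(2d−n) = 26/12 ≈ 2.1667.
⌊d/(2d−n)⌋ = 2.
Plotkin bound: M ≤ 2·2 = 4.
Given |C| = 5, check: VIOLATED.
This |C| is above the Plotkin bound, so no binary code with n = 40, d = 26 and 5 codewords exists.


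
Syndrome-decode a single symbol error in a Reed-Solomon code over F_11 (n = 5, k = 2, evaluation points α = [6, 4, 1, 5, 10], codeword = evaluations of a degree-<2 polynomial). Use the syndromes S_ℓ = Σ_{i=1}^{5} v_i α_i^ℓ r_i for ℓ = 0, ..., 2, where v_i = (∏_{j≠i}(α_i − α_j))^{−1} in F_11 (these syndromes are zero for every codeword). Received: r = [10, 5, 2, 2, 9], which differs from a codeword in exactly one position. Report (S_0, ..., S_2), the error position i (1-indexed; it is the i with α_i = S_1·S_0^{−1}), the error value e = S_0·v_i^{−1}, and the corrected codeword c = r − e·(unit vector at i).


S = (10, 10, 10), error at position 3, error magnitude e = 10, c = [10, 5, 3, 2, 9].

Step 1: column multipliers v_i = (∏_{j≠i}(α_i − α_j))^{−1} mod 11.
  i = 1 (α = 6): (6−4)(6−1)(6−5)(6−10) = 2·5·1·(−4) = −40 ≡ 4, so v_1 = 4^{−1} = 3 (mod 11).
  i = 2 (α = 4): (4−6)(4−1)(4−5)(4−10) = (−2)·3·(−1)·(−6) = −36 ≡ 8, so v_2 = 8^{−1} = 7 (mod 11).
  i = 3 (α = 1): (1−6)(1−4)(1−5)(1−10) = (−5)·(−3)·(−4)·(−9) = 540 ≡ 1, so v_3 = 1^{−1} = 1 (mod 11).
  i = 4 (α = 5): (5−6)(5−4)(5−1)(5−10) = (−1)·1·4·(−5) = 20 ≡ 9, so v_4 = 9^{−1} = 5 (mod 11).
  i = 5 (α = 10): (10−6)(10−4)(10−1)(10−5) = 4·6·9·5 = 1080 ≡ 2, so v_5 = 2^{−1} = 6 (mod 11).
  v = [3, 7, 1, 5, 6].
Step 2: syndromes of r = [10, 5, 2, 2, 9] (all sums mod 11).
  S_0 = Σ v_i r_i = 3·10 + 7·5 + 1·2 + 5·2 + 6·9 = 131 ≡ 10.
  S_1 = Σ v_i α_i r_i = 3·6·10 + 7·4·5 + 1·1·2 + 5·5·2 + 6·10·9 = 912 ≡ 10.
  α_i^2 mod 11 = [3, 5, 1, 3, 1].
  S_2 = Σ v_i α_i^2 r_i = 3·3·10 + 7·5·5 + 1·1·2 + 5·3·2 + 6·1·9 = 351 ≡ 10.
  S = (10, 10, 10) ≠ 0, so r is not a codeword (an error is present).
Step 3: locate the error. For a single error e at position i, S_ℓ = v_i·e·α_i^ℓ, so α_err = S_1/S_0.
  S_0^{−1} = 10^{−1} = 10 (mod 11), so α_err = 10·10 = 100 ≡ 1 = α_3. Error position i = 3.
  Consistency check: S_2/S_1 = 10·10 = 100 ≡ 1 = α_err ✓ (single-error assumption holds).
Step 4: error magnitude e = S_0/v_3 = S_0·∏_{j≠3}(α_3 − α_j) = 10·1 = 10 ≡ 10 (mod 11).
Step 5: correct position 3: c_3 = r_3 − e = 2 − 10 ≡ 3 (mod 11). Hence c = [10, 5, 3, 2, 9].
  Check: interpolating c through the α_i gives m(x) = 6 + 8·x (degree < 2) with m(α_i) = c_i for every i, so c is indeed a codeword.
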